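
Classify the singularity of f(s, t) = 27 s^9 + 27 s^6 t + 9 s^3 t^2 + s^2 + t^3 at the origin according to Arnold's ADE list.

The Hessian of f at 0 is [[2, 0], [0, 0]] with rank 1, so corank 1. A Groebner basis of the Jacobian ideal J(f) in C{s,t} is {t^2, s}; counting standard monomials gives mu = 2. Corank 1: A-series; mu = 2 gives A_2.

A_2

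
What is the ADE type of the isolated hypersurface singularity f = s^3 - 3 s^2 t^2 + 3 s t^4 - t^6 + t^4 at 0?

The Hessian of f at 0 is [[0, 0], [0, 0]] with rank 0, so corank 2. A Groebner basis of the Jacobian ideal J(f) in C{s,t} is {s^3, s^2*t, -s^2/2 + s*t^2, t^3}; counting standard monomials gives mu = 6. Corank 2; j^3 = s^3 is a perfect cube, so E-series; the 4-jet and mu = 6 give E_6.

E6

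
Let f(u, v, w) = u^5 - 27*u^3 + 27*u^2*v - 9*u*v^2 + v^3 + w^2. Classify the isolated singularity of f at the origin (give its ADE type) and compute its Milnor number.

The Hessian of f at 0 has rank 1. Corank 2; j^3 = -(3*u - v)^3 is a perfect cube, so E-series; the 5-jet and mu = 8 give E_8.

Type E8, Milnor number mu = 8.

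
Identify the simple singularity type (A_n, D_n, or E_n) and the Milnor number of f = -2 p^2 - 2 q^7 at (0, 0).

Type A_6, Milnor number mu = 6.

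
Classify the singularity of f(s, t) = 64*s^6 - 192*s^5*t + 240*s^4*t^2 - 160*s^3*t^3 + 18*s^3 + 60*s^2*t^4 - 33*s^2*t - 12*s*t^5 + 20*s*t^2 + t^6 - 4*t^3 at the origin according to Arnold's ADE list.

The Hessian of f at 0 is [[0, 0], [0, 0]] with rank 0, so corank 2. A Groebner basis of the Jacobian ideal J(f) in C{s,t} is {-243*s*t/4 + t^5 + 81*t^2/2, s*t^2 - 2*t^3/3, s^2 - 7*s*t/6 + t^2/3}; counting standard monomials gives mu = 7. Corank 2; j^3 = (2*s - t)*(3*s - 2*t)^2 has shape L^2 M (L != M), so D-series; mu = 7 gives D_7.

D7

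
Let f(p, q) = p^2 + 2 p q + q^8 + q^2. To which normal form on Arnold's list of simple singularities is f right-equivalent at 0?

The Hessian of f at 0 is [[2, 2], [2, 2]] with rank 1, so corank 1. A Groebner basis of the Jacobian ideal J(f) in C{p,q} is {q^7, p + q}; counting standard monomials gives mu = 7. Corank 1: A-series; mu = 7 gives A_7.

A_{7}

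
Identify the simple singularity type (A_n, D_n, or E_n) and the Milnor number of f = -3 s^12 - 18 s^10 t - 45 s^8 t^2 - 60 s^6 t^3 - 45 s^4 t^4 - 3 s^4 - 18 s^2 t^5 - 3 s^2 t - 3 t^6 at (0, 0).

The Hessian of f at 0 has rank 0. Corank 2; j^3 = -3*s^2*t has shape L^2 M (L != M), so D-series; mu = 7 gives D_7.

Type D7, Milnor number mu = 7.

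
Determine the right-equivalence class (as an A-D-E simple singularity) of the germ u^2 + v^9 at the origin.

A_{8}

The Hessian of f at 0 has rank 1. Corank 1: A-series; mu = 8 gives A_8.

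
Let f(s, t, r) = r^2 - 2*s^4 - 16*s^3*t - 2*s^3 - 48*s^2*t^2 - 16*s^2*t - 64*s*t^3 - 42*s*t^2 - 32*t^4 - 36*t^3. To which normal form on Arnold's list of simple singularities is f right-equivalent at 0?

D5

The Hessian of f at 0 is [[0, 0, 0], [0, 0, 0], [0, 0, 2]] with rank 1, so corank 2. A Groebner basis of the Jacobian ideal J(f) in C{s,t,r} is {s*t^2 + 3*s*t/4 + 9*t^2/4, -s*t/4 + t^3 - 3*t^2/4, s^2 + 5*s*t + 6*t^2, r}; counting standard monomials gives mu = 5. Corank 2; j^3 = -2*(s + 2*t)*(s + 3*t)^2 has shape L^2 M (L != M), so D-series; mu = 5 gives D_5.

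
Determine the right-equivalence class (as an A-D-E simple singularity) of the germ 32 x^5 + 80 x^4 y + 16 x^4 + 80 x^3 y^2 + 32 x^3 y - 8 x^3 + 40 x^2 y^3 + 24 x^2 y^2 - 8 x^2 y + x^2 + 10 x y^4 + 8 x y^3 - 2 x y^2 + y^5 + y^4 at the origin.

A4

The Hessian of f at 0 has rank 1. Corank 1: A-series; mu = 4 gives A_4.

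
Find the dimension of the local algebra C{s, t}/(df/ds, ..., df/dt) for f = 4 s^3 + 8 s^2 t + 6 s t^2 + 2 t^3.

The Hessian of f at 0 has rank 0. Corank 2; j^3 = 2*(s + t)*(2*s^2 + 2*s*t + t^2) splits into three distinct lines over C (the quadratic factor has nonzero discriminant), so D_4.

4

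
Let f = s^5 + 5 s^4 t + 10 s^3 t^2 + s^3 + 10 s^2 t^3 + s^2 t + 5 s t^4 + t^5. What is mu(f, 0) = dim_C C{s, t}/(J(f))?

The Hessian of f at 0 is [[0, 0], [0, 0]] with rank 0, so corank 2. A Groebner basis of the Jacobian ideal J(f) in C{s,t} is {-s*t/5 + t^4, s*t^2, s^2 + s*t}; counting standard monomials gives mu = 6. Corank 2; j^3 = s^2*(s + t) has shape L^2 M (L != M), so D-series; mu = 6 gives D_6.

6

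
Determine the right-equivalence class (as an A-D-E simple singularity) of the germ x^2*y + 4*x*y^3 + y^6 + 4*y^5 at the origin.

The Hessian of f at 0 is [[0, 0], [0, 0]] with rank 0, so corank 2. A Groebner basis of the Jacobian ideal J(f) in C{x,y} is {x^3, x^2*y + 2*x^2/3 + 4*x*y^2/3, x*y/2 + y^3}; counting standard monomials gives mu = 7. Corank 2; j^3 = x^2*y has shape L^2 M (L != M), so D-series; mu = 7 gives D_7.

D_{7}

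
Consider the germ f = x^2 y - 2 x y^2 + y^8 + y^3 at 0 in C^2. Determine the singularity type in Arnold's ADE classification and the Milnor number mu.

The Hessian of f at 0 is [[0, 0], [0, 0]] with rank 0, so corank 2. A Groebner basis of the Jacobian ideal J(f) in C{x,y} is {x^2/8 + y^7 - y^2/8, x^3 - y^3, x*y - y^2}; counting standard monomials gives mu = 9. Corank 2; j^3 = y*(x - y)^2 has shape L^2 M (L != M), so D-series; mu = 9 gives D_9.

Type D_9, Milnor number mu = 9.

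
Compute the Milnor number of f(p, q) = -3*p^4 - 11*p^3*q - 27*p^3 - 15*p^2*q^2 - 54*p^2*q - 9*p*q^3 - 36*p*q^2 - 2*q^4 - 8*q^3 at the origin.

The Hessian of f at 0 has rank 0. Corank 2; j^3 = -(3*p + 2*q)^3 is a perfect cube, so E-series; the 4-jet and mu = 7 give E_7.

7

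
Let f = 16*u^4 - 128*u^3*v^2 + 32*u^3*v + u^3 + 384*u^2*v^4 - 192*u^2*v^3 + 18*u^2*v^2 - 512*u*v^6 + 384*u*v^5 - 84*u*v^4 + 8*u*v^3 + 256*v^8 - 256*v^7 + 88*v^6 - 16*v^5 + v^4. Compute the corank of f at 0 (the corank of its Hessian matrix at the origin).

Hessian at 0 has rank 0.

2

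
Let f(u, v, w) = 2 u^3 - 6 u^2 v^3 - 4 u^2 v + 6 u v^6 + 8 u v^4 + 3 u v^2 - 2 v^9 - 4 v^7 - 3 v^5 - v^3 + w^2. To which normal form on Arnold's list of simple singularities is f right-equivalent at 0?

D_4

The Hessian of f at 0 is [[0, 0, 0], [0, 0, 0], [0, 0, 2]] with rank 1, so corank 2. A Groebner basis of the Jacobian ideal J(f) in C{u,v,w} is {v^3, u^2 - 3*v^2/2, u*v - 3*v^2/2, w}; counting standard monomials gives mu = 4. Corank 2; j^3 = (u - v)*(2*u^2 - 2*u*v + v^2) splits into three distinct lines over C (the quadratic factor has nonzero discriminant), so D_4.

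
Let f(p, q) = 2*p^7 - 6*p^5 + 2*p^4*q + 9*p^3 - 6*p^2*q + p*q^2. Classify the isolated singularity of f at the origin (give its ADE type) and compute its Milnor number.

Type D_8, Milnor number mu = 8.

The Hessian of f at 0 has rank 0. Corank 2; j^3 = p*(3*p - q)^2 has shape L^2 M (L != M), so D-series; mu = 8 gives D_8.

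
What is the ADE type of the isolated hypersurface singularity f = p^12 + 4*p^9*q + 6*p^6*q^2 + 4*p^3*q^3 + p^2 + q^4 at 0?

A_3

The Hessian of f at 0 is [[2, 0], [0, 0]] with rank 1, so corank 1. A Groebner basis of the Jacobian ideal J(f) in C{p,q} is {q^3, p}; counting standard monomials gives mu = 3. Corank 1: A-series; mu = 3 gives A_3.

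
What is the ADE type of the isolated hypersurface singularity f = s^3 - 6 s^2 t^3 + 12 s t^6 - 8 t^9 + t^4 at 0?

The Hessian of f at 0 is [[0, 0], [0, 0]] with rank 0, so corank 2. A Groebner basis of the Jacobian ideal J(f) in C{s,t} is {t^3, s^2}; counting standard monomials gives mu = 6. Corank 2; j^3 = s^3 is a perfect cube, so E-series; the 4-jet and mu = 6 give E_6.

E_6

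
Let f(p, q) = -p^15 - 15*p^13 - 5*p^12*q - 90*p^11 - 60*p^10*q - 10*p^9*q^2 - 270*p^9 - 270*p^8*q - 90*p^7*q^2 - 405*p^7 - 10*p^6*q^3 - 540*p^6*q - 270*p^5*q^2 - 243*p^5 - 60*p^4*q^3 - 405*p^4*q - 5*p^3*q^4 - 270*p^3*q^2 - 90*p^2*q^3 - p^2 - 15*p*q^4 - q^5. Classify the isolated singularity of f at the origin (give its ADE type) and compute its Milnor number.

Type A_4, Milnor number mu = 4.

The Hessian of f at 0 has rank 1. Corank 1: A-series; mu = 4 gives A_4.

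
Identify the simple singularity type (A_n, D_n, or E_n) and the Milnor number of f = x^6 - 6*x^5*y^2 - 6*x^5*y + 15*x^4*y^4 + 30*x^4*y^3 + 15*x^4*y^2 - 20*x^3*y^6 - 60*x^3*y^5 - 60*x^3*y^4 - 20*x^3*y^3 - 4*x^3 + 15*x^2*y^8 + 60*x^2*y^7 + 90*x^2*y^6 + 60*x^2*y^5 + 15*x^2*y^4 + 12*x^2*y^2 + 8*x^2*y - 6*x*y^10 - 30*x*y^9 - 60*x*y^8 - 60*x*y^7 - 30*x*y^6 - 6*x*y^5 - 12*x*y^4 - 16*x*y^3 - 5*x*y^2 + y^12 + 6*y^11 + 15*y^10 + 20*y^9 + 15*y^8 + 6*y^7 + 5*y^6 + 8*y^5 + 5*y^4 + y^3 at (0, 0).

Type D7, Milnor number mu = 7.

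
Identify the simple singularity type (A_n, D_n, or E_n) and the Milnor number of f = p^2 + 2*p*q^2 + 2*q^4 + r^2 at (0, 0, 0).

Type A_3, Milnor number mu = 3.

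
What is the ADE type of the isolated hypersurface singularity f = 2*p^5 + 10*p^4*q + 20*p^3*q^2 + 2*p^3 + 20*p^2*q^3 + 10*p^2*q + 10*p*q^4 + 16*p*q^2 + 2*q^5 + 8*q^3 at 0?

D_{6}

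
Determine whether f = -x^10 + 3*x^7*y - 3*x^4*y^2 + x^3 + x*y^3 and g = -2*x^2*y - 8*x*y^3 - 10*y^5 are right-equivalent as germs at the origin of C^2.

No.

The Hessian of f at 0 has rank 0. Corank 2; j^3 = x^3 is a perfect cube, so E-series; the 4-jet and mu = 7 give E_7. The Hessian of g at 0 has rank 0. Corank 2; j^3 = -2*x^2*y has shape L^2 M (L != M), so D-series; mu = 6 gives D_6. f is E_7 but g is D_6, hence not right-equivalent.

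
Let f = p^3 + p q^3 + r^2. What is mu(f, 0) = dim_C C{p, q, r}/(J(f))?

7

The Hessian of f at 0 has rank 1. Corank 2; j^3 = p^3 is a perfect cube, so E-series; the 4-jet and mu = 7 give E_7.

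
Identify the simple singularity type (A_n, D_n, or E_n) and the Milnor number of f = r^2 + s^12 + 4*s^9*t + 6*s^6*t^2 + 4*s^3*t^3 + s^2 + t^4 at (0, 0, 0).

Type A_{3}, Milnor number mu = 3.

The Hessian of f at 0 has rank 2. Corank 1: A-series; mu = 3 gives A_3.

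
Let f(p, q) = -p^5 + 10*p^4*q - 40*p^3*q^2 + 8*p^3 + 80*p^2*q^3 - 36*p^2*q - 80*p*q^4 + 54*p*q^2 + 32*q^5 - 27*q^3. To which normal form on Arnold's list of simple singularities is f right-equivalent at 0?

E8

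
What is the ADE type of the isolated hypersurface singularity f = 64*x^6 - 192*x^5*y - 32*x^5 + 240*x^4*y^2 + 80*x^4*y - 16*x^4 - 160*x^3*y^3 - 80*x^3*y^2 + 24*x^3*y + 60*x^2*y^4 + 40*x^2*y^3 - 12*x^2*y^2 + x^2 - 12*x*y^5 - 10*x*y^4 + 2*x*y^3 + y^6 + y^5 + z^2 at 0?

The Hessian of f at 0 is [[2, 0, 0], [0, 0, 0], [0, 0, 2]] with rank 2, so corank 1. A Groebner basis of the Jacobian ideal J(f) in C{x,y,z} is {x + y^3, x^2, x*y, z}; counting standard monomials gives mu = 4. Corank 1: A-series; mu = 4 gives A_4.

A_{4}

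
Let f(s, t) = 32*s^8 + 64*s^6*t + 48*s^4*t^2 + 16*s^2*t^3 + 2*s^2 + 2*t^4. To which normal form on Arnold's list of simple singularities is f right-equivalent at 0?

The Hessian of f at 0 is [[4, 0], [0, 0]] with rank 1, so corank 1. A Groebner basis of the Jacobian ideal J(f) in C{s,t} is {t^3, s}; counting standard monomials gives mu = 3. Corank 1: A-series; mu = 3 gives A_3.

A3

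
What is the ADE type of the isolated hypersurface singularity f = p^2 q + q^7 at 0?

The Hessian of f at 0 has rank 0. Corank 2; j^3 = p^2*q has shape L^2 M (L != M), so D-series; mu = 8 gives D_8.

D_{8}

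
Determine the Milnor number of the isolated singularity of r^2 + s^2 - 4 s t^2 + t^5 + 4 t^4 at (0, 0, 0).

4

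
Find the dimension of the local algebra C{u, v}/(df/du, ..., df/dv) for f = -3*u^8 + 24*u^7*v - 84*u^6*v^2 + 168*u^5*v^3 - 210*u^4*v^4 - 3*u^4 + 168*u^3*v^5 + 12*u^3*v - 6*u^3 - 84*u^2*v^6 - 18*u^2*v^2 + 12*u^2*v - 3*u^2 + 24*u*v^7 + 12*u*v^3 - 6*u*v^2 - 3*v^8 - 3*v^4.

The Hessian of f at 0 is [[-6, 0], [0, 0]] with rank 1, so corank 1. A Groebner basis of the Jacobian ideal J(f) in C{u,v} is {u*v^3 + 8*u*v^2 - 9*u*v + 2*u - 5*v^3 + 2*v^2, 14*u*v^2 - 14*u*v + 3*u + v^4 - 8*v^3 + 3*v^2, u^2 - 2*u*v + u + v^2}; counting standard monomials gives mu = 7. Corank 1: A-series; mu = 7 gives A_7.

7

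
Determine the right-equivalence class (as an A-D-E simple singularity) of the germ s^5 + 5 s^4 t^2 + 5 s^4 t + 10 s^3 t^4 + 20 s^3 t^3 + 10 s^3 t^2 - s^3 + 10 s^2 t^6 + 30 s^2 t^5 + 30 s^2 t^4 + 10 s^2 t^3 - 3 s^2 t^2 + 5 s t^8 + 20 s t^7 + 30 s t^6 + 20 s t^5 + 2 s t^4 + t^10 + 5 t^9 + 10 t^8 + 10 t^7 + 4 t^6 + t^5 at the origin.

E_{8}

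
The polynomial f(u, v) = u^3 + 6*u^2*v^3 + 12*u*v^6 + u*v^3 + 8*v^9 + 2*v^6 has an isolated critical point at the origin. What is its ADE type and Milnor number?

Type E_7, Milnor number mu = 7.

The Hessian of f at 0 has rank 0. Corank 2; j^3 = u^3 is a perfect cube, so E-series; the 4-jet and mu = 7 give E_7.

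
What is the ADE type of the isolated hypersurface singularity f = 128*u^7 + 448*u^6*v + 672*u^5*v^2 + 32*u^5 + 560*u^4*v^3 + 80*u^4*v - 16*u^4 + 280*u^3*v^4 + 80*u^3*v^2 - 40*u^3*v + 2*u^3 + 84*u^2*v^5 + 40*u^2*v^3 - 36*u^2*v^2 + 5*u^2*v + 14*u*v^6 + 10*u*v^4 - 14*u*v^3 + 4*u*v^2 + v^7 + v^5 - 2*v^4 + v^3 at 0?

The Hessian of f at 0 is [[0, 0], [0, 0]] with rank 0, so corank 2. A Groebner basis of the Jacobian ideal J(f) in C{u,v} is {-37*u^2/34 + u*v^3 + 25*u*v^2/34 - 171*u*v/68 + 73*v^3/68 - 97*v^2/68, 26*u^2/17 - 7*u*v^2/17 + 61*u*v/17 + v^4 - 16*v^3/17 + 35*v^2/17, u^3 - 19*u^2/34 - 57*u*v^2/34 - 63*u*v/68 - 59*v^3/68 - 25*v^2/68, u^2*v + 7*u^2/34 + 55*u*v^2/34 + 25*u*v/68 + 45*v^3/68 + 11*v^2/68}; counting standard monomials gives mu = 8. Corank 2; j^3 = (u + v)^2*(2*u + v) has shape L^2 M (L != M), so D-series; mu = 8 gives D_8.

D_8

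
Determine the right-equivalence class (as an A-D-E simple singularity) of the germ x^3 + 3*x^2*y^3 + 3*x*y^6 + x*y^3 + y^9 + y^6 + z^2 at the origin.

E7

The Hessian of f at 0 has rank 1. Corank 2; j^3 = x^3 is a perfect cube, so E-series; the 4-jet and mu = 7 give E_7.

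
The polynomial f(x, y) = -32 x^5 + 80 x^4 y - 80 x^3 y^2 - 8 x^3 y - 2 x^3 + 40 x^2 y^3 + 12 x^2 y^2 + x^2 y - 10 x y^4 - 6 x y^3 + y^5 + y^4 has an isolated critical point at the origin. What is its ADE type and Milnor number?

The Hessian of f at 0 has rank 0. Corank 2; j^3 = -x^2*(2*x - y) has shape L^2 M (L != M), so D-series; mu = 5 gives D_5.

Type D_{5}, Milnor number mu = 5.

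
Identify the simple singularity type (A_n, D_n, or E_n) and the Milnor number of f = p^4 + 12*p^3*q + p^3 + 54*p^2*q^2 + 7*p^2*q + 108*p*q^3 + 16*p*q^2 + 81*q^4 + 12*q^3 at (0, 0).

Type D5, Milnor number mu = 5.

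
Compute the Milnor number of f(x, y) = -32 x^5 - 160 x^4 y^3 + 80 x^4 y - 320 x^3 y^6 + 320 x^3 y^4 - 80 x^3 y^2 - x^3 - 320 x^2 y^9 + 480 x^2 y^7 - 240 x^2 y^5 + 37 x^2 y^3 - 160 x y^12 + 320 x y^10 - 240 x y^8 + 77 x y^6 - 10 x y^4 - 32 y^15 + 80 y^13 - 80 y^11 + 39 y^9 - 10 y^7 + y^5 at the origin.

The Hessian of f at 0 has rank 0. Corank 2; j^3 = -x^3 is a perfect cube, so E-series; the 5-jet and mu = 8 give E_8.

8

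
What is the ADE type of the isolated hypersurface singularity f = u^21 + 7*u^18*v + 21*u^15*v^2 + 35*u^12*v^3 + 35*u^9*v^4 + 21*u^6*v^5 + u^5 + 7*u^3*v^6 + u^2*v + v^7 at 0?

D_{8}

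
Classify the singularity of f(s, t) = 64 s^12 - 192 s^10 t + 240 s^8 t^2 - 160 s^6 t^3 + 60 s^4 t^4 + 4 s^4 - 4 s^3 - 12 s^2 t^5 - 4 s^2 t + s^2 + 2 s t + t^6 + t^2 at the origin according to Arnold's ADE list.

The Hessian of f at 0 is [[2, 2], [2, 2]] with rank 1, so corank 1. A Groebner basis of the Jacobian ideal J(f) in C{s,t} is {s*t^2 + 3*s*t/2 + s/4 + t^2 + t/4, -5*s*t/2 - s/2 + t^3 - 3*t^2/2 - t/2, s^2 - s/2 - t/2}; counting standard monomials gives mu = 5. Corank 1: A-series; mu = 5 gives A_5.

A_{5}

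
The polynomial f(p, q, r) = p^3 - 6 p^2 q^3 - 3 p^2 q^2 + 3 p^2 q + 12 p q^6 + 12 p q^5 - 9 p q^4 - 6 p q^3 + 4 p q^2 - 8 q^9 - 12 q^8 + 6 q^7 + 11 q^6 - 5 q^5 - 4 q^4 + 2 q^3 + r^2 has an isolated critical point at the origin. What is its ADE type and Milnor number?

Type D4, Milnor number mu = 4.

The Hessian of f at 0 is [[0, 0, 0], [0, 0, 0], [0, 0, 2]] with rank 1, so corank 2. A Groebner basis of the Jacobian ideal J(f) in C{p,q,r} is {q^3, p^2 - 2*q^2/3, p*q + q^2, r}; counting standard monomials gives mu = 4. Corank 2; j^3 = (p + q)*(p^2 + 2*p*q + 2*q^2) splits into three distinct lines over C (the quadratic factor has nonzero discriminant), so D_4.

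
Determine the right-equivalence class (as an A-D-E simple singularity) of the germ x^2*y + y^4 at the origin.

D5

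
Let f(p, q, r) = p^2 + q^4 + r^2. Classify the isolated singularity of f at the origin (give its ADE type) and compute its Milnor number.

The Hessian of f at 0 is [[2, 0, 0], [0, 0, 0], [0, 0, 2]] with rank 2, so corank 1. A Groebner basis of the Jacobian ideal J(f) in C{p,q,r} is {q^3, p, r}; counting standard monomials gives mu = 3. Corank 1: A-series; mu = 3 gives A_3.

Type A_3, Milnor number mu = 3.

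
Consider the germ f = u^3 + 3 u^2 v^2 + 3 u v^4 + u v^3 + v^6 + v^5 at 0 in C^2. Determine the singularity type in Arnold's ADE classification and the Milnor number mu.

Type E_{7}, Milnor number mu = 7.

The Hessian of f at 0 is [[0, 0], [0, 0]] with rank 0, so corank 2. A Groebner basis of the Jacobian ideal J(f) in C{u,v} is {-u^2 + v^4 - v^3/3, u^3, u^2*v + u^2/3 + v^3/9, u^2 + u*v^2 + v^3/3}; counting standard monomials gives mu = 7. Corank 2; j^3 = u^3 is a perfect cube, so E-series; the 4-jet and mu = 7 give E_7.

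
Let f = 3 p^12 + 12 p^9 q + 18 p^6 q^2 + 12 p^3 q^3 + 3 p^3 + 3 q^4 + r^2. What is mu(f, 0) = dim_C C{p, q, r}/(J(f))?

6

The Hessian of f at 0 has rank 1. Corank 2; j^3 = 3*p^3 is a perfect cube, so E-series; the 4-jet and mu = 6 give E_6.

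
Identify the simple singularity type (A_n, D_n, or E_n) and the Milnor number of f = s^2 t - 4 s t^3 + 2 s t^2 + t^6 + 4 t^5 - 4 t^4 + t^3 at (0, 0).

Type D_{7}, Milnor number mu = 7.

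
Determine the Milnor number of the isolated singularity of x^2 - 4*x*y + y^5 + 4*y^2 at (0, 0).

4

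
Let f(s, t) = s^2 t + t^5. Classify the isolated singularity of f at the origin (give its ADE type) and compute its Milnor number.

Type D6, Milnor number mu = 6.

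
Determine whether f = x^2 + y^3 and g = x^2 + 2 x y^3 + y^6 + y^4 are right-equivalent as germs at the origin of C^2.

The Hessian of f at 0 has rank 1. Corank 1: A-series; mu = 2 gives A_2. The Hessian of g at 0 has rank 1. Corank 1: A-series; mu = 3 gives A_3. f is A_2 but g is A_3, hence not right-equivalent.

No.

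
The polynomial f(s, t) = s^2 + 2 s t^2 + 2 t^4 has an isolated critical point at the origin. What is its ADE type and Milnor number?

Type A3, Milnor number mu = 3.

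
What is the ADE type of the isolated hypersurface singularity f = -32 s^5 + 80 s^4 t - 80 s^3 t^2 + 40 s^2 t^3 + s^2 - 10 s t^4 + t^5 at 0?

The Hessian of f at 0 has rank 1. Corank 1: A-series; mu = 4 gives A_4.

A_{4}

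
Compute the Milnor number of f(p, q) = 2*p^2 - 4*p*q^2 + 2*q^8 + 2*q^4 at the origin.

7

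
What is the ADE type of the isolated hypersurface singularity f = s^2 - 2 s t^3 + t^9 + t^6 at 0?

The Hessian of f at 0 is [[2, 0], [0, 0]] with rank 1, so corank 1. A Groebner basis of the Jacobian ideal J(f) in C{s,t} is {s^2*t^2, s^3, -s + t^3}; counting standard monomials gives mu = 8. Corank 1: A-series; mu = 8 gives A_8.

A_8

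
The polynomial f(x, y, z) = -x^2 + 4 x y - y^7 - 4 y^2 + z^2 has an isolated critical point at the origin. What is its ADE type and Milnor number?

Type A_{6}, Milnor number mu = 6.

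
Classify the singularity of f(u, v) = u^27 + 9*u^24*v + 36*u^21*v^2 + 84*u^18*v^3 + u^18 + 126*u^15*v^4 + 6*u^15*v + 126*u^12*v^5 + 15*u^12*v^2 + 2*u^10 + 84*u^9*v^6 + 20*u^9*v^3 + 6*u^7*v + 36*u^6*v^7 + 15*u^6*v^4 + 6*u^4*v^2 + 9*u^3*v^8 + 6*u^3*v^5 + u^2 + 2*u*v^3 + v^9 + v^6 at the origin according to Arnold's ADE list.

A8

The Hessian of f at 0 is [[2, 0], [0, 0]] with rank 1, so corank 1. A Groebner basis of the Jacobian ideal J(f) in C{u,v} is {u^2*v^2, u^3, u + v^3}; counting standard monomials gives mu = 8. Corank 1: A-series; mu = 8 gives A_8.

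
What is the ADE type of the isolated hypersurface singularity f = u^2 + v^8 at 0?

The Hessian of f at 0 is [[2, 0], [0, 0]] with rank 1, so corank 1. A Groebner basis of the Jacobian ideal J(f) in C{u,v} is {v^7, u}; counting standard monomials gives mu = 7. Corank 1: A-series; mu = 7 gives A_7.

A7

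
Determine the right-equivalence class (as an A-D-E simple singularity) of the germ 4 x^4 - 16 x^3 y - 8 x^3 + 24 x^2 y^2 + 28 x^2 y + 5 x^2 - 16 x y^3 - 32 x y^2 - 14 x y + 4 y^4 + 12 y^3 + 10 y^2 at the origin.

A_{1}

The Hessian of f at 0 has rank 2. Corank 0: nondegenerate Morse point, so A_1.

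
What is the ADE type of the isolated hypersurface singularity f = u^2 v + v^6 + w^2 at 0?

D_7

The Hessian of f at 0 is [[0, 0, 0], [0, 0, 0], [0, 0, 2]] with rank 1, so corank 2. A Groebner basis of the Jacobian ideal J(f) in C{u,v,w} is {u^2/6 + v^5, u^3, u*v, w}; counting standard monomials gives mu = 7. Corank 2; j^3 = u^2*v has shape L^2 M (L != M), so D-series; mu = 7 gives D_7.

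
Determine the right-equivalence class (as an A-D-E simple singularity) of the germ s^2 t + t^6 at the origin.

The Hessian of f at 0 has rank 0. Corank 2; j^3 = s^2*t has shape L^2 M (L != M), so D-series; mu = 7 gives D_7.

D7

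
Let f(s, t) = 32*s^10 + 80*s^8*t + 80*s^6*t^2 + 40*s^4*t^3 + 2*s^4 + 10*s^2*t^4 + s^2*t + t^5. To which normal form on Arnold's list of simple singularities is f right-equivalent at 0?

D_{6}

The Hessian of f at 0 is [[0, 0], [0, 0]] with rank 0, so corank 2. A Groebner basis of the Jacobian ideal J(f) in C{s,t} is {s^2/5 + t^4, s^3, s*t}; counting standard monomials gives mu = 6. Corank 2; j^3 = s^2*t has shape L^2 M (L != M), so D-series; mu = 6 gives D_6.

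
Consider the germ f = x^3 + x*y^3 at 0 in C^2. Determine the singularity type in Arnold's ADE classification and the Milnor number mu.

Type E_{7}, Milnor number mu = 7.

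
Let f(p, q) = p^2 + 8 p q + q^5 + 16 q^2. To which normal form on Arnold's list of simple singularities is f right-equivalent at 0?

The Hessian of f at 0 has rank 1. Corank 1: A-series; mu = 4 gives A_4.

A_4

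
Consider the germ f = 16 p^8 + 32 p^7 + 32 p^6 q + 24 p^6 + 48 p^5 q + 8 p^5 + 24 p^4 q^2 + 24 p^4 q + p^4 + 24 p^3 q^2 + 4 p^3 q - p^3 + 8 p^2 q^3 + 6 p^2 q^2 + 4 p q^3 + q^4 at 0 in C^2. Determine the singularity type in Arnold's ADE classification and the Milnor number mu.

The Hessian of f at 0 is [[0, 0], [0, 0]] with rank 0, so corank 2. A Groebner basis of the Jacobian ideal J(f) in C{p,q} is {q^4, p*q^2 + q^3/3, p^2}; counting standard monomials gives mu = 6. Corank 2; j^3 = -p^3 is a perfect cube, so E-series; the 4-jet and mu = 6 give E_6.

Type E_{6}, Milnor number mu = 6.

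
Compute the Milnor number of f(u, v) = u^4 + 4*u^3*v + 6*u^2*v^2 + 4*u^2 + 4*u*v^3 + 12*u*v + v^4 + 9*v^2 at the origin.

3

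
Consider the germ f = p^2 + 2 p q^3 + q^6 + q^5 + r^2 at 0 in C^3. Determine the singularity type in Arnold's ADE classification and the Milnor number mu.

Type A_{4}, Milnor number mu = 4.

The Hessian of f at 0 has rank 2. Corank 1: A-series; mu = 4 gives A_4.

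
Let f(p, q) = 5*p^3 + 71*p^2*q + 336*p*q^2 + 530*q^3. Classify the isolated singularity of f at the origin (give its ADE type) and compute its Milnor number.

Type D_4, Milnor number mu = 4.

The Hessian of f at 0 has rank 0. Corank 2; j^3 = (p + 5*q)*(5*p^2 + 46*p*q + 106*q^2) splits into three distinct lines over C (the quadratic factor has nonzero discriminant), so D_4.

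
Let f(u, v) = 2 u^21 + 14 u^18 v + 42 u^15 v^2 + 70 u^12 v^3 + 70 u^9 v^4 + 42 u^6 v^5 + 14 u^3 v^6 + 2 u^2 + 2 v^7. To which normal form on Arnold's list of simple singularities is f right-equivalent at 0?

A_6

The Hessian of f at 0 has rank 1. Corank 1: A-series; mu = 6 gives A_6.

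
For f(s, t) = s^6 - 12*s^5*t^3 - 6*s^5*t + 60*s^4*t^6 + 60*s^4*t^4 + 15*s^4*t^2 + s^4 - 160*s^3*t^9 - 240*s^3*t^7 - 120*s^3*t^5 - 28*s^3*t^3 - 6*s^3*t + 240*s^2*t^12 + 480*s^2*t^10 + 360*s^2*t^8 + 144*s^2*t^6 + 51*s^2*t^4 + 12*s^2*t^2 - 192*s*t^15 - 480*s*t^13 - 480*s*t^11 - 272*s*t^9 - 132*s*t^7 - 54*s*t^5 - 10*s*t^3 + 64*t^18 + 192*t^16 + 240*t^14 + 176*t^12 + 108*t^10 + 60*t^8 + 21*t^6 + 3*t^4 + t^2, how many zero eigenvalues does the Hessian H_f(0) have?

1

Hessian at 0 has rank 1.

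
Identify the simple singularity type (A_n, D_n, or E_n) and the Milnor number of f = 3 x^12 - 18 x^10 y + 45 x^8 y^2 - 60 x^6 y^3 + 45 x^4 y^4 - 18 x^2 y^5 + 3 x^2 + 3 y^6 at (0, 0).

Type A5, Milnor number mu = 5.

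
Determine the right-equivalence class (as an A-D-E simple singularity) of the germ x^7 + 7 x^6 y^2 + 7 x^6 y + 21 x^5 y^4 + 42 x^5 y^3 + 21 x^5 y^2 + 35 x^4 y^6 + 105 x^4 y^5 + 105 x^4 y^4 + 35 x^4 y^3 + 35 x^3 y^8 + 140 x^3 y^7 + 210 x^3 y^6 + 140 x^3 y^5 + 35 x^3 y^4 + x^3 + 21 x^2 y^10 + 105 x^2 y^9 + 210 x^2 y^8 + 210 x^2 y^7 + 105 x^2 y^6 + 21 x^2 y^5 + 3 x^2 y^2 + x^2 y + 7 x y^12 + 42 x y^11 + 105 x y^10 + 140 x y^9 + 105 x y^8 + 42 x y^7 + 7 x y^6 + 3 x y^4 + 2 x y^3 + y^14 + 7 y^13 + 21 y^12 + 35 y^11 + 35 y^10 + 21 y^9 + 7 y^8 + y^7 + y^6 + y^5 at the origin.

D8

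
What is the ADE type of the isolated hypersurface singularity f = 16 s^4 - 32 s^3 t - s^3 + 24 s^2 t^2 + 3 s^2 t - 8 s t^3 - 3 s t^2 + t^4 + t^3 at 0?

The Hessian of f at 0 is [[0, 0], [0, 0]] with rank 0, so corank 2. A Groebner basis of the Jacobian ideal J(f) in C{s,t} is {t^4, s*t^2 - 5*t^3/6, s^2 - 2*s*t + t^2}; counting standard monomials gives mu = 6. Corank 2; j^3 = -(s - t)^3 is a perfect cube, so E-series; the 4-jet and mu = 6 give E_6.

E_6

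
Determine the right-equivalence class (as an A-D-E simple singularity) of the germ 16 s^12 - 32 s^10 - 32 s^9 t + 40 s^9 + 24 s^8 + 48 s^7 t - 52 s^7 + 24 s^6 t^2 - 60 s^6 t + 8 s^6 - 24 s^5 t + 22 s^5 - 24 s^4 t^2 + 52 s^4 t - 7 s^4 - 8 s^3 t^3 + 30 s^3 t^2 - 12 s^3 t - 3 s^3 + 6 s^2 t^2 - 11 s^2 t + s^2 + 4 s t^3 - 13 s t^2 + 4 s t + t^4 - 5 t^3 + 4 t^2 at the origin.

The Hessian of f at 0 has rank 1. Corank 1: A-series; mu = 2 gives A_2.

A_2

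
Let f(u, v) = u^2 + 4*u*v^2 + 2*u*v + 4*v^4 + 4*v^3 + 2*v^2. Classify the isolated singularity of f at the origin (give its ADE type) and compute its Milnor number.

Type A_1, Milnor number mu = 1.

The Hessian of f at 0 has rank 2. Corank 0: nondegenerate Morse point, so A_1.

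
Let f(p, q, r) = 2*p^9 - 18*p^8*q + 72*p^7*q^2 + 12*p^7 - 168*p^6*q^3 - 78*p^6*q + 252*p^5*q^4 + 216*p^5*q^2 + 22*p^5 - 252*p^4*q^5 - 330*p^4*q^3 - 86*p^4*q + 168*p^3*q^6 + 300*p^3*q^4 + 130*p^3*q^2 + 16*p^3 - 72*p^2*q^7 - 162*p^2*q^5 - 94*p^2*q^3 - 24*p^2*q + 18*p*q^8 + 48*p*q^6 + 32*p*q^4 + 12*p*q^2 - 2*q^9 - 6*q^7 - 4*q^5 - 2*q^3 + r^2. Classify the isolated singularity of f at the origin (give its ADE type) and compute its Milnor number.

Type E_8, Milnor number mu = 8.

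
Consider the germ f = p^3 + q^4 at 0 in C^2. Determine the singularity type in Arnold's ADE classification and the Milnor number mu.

The Hessian of f at 0 is [[0, 0], [0, 0]] with rank 0, so corank 2. A Groebner basis of the Jacobian ideal J(f) in C{p,q} is {q^3, p^2}; counting standard monomials gives mu = 6. Corank 2; j^3 = p^3 is a perfect cube, so E-series; the 4-jet and mu = 6 give E_6.

Type E_6, Milnor number mu = 6.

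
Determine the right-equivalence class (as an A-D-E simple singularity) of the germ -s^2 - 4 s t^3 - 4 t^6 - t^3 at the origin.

A2

The Hessian of f at 0 has rank 1. Corank 1: A-series; mu = 2 gives A_2.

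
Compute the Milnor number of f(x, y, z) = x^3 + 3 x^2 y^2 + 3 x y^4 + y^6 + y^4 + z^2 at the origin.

The Hessian of f at 0 has rank 1. Corank 2; j^3 = x^3 is a perfect cube, so E-series; the 4-jet and mu = 6 give E_6.

6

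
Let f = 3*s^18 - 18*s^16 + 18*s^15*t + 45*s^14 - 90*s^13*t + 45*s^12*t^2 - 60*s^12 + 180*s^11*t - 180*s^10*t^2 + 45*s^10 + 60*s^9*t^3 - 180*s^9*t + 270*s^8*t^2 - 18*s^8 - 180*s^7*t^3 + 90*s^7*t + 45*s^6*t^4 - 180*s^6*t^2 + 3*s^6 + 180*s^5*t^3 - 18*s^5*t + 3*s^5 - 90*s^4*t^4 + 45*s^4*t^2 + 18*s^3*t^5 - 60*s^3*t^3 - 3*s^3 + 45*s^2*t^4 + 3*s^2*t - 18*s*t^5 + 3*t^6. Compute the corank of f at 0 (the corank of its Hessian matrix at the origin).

2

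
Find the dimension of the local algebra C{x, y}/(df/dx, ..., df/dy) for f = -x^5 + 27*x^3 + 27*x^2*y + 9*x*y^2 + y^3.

The Hessian of f at 0 is [[0, 0], [0, 0]] with rank 0, so corank 2. A Groebner basis of the Jacobian ideal J(f) in C{x,y} is {y^5, x*y^3 + y^4/4, x^2 + 2*x*y/3 + y^2/9}; counting standard monomials gives mu = 8. Corank 2; j^3 = (3*x + y)^3 is a perfect cube, so E-series; the 5-jet and mu = 8 give E_8.

8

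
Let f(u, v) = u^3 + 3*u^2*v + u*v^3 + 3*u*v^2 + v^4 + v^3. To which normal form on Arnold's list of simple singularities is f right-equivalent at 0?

The Hessian of f at 0 has rank 0. Corank 2; j^3 = (u + v)^3 is a perfect cube, so E-series; the 4-jet and mu = 7 give E_7.

E7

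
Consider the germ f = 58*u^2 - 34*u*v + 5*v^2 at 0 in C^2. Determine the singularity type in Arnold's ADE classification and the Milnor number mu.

Type A_{1}, Milnor number mu = 1.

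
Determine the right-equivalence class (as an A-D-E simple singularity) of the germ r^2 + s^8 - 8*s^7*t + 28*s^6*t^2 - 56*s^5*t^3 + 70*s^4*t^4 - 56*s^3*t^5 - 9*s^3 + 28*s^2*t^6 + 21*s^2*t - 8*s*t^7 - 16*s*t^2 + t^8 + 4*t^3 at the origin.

D9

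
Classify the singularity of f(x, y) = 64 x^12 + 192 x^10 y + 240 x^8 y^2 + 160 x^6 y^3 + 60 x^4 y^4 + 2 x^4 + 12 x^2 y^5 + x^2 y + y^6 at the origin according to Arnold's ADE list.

D7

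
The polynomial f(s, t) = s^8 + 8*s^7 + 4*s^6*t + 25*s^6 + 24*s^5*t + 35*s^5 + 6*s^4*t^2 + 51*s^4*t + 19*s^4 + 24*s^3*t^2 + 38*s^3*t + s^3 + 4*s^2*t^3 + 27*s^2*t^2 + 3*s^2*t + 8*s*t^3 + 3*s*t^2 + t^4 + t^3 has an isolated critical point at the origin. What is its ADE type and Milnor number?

The Hessian of f at 0 has rank 0. Corank 2; j^3 = (s + t)^3 is a perfect cube, so E-series; the 4-jet and mu = 6 give E_6.

Type E6, Milnor number mu = 6.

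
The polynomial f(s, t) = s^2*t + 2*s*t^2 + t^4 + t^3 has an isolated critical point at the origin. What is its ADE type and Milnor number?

Type D_{5}, Milnor number mu = 5.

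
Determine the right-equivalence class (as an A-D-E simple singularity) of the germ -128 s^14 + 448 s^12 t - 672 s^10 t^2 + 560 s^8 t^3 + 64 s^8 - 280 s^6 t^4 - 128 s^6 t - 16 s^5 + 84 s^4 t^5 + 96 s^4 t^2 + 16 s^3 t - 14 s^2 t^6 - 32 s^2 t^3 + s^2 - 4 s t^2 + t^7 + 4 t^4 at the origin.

A_6

The Hessian of f at 0 has rank 1. Corank 1: A-series; mu = 6 gives A_6.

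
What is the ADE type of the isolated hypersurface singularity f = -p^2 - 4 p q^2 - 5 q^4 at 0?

A_3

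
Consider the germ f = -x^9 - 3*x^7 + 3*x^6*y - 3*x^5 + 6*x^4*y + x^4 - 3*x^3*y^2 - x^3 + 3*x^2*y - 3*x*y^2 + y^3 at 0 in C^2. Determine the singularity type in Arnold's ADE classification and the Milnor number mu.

Type E6, Milnor number mu = 6.

The Hessian of f at 0 has rank 0. Corank 2; j^3 = -(x - y)^3 is a perfect cube, so E-series; the 4-jet and mu = 6 give E_6.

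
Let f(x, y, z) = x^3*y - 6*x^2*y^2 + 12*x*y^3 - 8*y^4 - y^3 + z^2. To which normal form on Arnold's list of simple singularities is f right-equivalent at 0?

E_{7}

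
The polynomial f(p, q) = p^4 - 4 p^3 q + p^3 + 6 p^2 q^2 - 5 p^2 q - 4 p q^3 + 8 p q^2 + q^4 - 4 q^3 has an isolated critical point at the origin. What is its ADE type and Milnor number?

Type D_5, Milnor number mu = 5.

The Hessian of f at 0 is [[0, 0], [0, 0]] with rank 0, so corank 2. A Groebner basis of the Jacobian ideal J(f) in C{p,q} is {p*q^2 - p*q/2 + q^2, -p*q/4 + q^3 + q^2/2, p^2 - 3*p*q + 2*q^2}; counting standard monomials gives mu = 5. Corank 2; j^3 = (p - 2*q)^2*(p - q) has shape L^2 M (L != M), so D-series; mu = 5 gives D_5.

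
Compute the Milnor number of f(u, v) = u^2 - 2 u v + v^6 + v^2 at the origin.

5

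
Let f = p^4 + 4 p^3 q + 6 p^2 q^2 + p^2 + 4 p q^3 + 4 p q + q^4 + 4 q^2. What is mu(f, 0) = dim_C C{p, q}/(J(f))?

3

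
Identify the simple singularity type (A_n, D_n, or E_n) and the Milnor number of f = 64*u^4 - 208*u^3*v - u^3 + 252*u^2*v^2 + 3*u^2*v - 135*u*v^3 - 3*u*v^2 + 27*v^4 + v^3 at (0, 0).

The Hessian of f at 0 is [[0, 0], [0, 0]] with rank 0, so corank 2. A Groebner basis of the Jacobian ideal J(f) in C{u,v} is {3*u^2/16 - 3*u*v/8 + v^4 - v^3/16 + 3*v^2/16, u^3 - 21*u^2/16 + 21*u*v/8 - 9*v^3/16 - 21*v^2/16, u^2*v - 15*u^2/16 + 15*u*v/8 - 11*v^3/16 - 15*v^2/16, -u^2/2 + u*v^2 + u*v - 5*v^3/6 - v^2/2}; counting standard monomials gives mu = 7. Corank 2; j^3 = -(u - v)^3 is a perfect cube, so E-series; the 4-jet and mu = 7 give E_7.

Type E_7, Milnor number mu = 7.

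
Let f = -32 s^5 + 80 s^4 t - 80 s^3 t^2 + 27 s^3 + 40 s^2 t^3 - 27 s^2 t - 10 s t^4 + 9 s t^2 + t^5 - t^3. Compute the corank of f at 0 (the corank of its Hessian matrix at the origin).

2

The Hessian at 0 is [[0, 0], [0, 0]] of rank 0; hence corank 2.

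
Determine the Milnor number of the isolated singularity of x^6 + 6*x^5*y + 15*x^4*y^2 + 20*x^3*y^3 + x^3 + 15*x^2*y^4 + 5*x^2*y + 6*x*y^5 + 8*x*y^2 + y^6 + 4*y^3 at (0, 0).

7

The Hessian of f at 0 has rank 0. Corank 2; j^3 = (x + y)*(x + 2*y)^2 has shape L^2 M (L != M), so D-series; mu = 7 gives D_7.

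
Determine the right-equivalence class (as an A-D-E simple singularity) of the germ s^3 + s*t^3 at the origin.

E_{7}

The Hessian of f at 0 is [[0, 0], [0, 0]] with rank 0, so corank 2. A Groebner basis of the Jacobian ideal J(f) in C{s,t} is {s^3, s*t^2, 3*s^2 + t^3}; counting standard monomials gives mu = 7. Corank 2; j^3 = s^3 is a perfect cube, so E-series; the 4-jet and mu = 7 give E_7.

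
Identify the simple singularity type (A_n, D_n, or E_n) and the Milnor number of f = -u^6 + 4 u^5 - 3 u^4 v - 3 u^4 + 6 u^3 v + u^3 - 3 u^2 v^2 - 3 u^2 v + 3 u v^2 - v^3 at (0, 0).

Type E8, Milnor number mu = 8.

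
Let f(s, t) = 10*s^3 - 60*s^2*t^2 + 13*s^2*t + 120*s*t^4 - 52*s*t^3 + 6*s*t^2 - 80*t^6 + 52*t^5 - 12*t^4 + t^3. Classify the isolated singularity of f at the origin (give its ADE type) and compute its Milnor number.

Type D_{4}, Milnor number mu = 4.

The Hessian of f at 0 is [[0, 0], [0, 0]] with rank 0, so corank 2. A Groebner basis of the Jacobian ideal J(f) in C{s,t} is {t^3, s^2 - 3*t^2/11, s*t + 6*t^2/11}; counting standard monomials gives mu = 4. Corank 2; j^3 = (2*s + t)*(5*s^2 + 4*s*t + t^2) splits into three distinct lines over C (the quadratic factor has nonzero discriminant), so D_4.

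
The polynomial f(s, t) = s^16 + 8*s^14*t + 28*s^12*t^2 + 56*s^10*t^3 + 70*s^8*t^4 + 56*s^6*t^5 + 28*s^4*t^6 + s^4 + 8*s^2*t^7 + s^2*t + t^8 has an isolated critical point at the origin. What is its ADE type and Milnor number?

Type D_{9}, Milnor number mu = 9.

The Hessian of f at 0 has rank 0. Corank 2; j^3 = s^2*t has shape L^2 M (L != M), so D-series; mu = 9 gives D_9.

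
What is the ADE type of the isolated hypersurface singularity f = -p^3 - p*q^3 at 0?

E7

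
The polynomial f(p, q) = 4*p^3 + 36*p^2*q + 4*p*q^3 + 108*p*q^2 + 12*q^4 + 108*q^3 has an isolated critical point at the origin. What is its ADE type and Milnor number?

Type E_{7}, Milnor number mu = 7.

The Hessian of f at 0 is [[0, 0], [0, 0]] with rank 0, so corank 2. A Groebner basis of the Jacobian ideal J(f) in C{p,q} is {p^3 + 9*p^2*q + 162*p^2 + 972*p*q + 1458*q^2, -9*p^2 + p*q^2 - 54*p*q - 81*q^2, 3*p^2 + 18*p*q + q^3 + 27*q^2}; counting standard monomials gives mu = 7. Corank 2; j^3 = 4*(p + 3*q)^3 is a perfect cube, so E-series; the 4-jet and mu = 7 give E_7.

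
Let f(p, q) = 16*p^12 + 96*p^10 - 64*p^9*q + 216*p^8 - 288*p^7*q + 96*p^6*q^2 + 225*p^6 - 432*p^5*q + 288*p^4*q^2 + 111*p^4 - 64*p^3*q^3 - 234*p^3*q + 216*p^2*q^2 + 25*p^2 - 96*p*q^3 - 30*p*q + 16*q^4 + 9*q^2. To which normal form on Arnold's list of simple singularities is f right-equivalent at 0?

A_3

The Hessian of f at 0 is [[50, -30], [-30, 18]] with rank 1, so corank 1. A Groebner basis of the Jacobian ideal J(f) in C{p,q} is {q^3, p - 3*q/5}; counting standard monomials gives mu = 3. Corank 1: A-series; mu = 3 gives A_3.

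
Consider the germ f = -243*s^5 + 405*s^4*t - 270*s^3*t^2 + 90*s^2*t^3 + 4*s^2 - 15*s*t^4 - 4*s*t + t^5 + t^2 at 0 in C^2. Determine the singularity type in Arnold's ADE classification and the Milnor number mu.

Type A_{4}, Milnor number mu = 4.

The Hessian of f at 0 has rank 1. Corank 1: A-series; mu = 4 gives A_4.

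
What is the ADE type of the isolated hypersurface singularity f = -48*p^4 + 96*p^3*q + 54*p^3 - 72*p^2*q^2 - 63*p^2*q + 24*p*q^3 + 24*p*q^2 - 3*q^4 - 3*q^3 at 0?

D_{5}

The Hessian of f at 0 has rank 0. Corank 2; j^3 = 3*(2*p - q)*(3*p - q)^2 has shape L^2 M (L != M), so D-series; mu = 5 gives D_5.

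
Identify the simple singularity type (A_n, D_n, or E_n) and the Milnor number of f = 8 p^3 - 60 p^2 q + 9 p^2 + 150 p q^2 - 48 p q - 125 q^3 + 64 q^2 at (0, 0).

The Hessian of f at 0 has rank 1. Corank 1: A-series; mu = 2 gives A_2.

Type A2, Milnor number mu = 2.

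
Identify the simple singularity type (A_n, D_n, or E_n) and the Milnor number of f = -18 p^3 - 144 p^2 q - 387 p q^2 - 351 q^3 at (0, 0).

The Hessian of f at 0 is [[0, 0], [0, 0]] with rank 0, so corank 2. A Groebner basis of the Jacobian ideal J(f) in C{p,q} is {q^3, p^2 - 23*q^2/2, p*q + 7*q^2/2}; counting standard monomials gives mu = 4. Corank 2; j^3 = -9*(p + 3*q)*(2*p^2 + 10*p*q + 13*q^2) splits into three distinct lines over C (the quadratic factor has nonzero discriminant), so D_4.

Type D_4, Milnor number mu = 4.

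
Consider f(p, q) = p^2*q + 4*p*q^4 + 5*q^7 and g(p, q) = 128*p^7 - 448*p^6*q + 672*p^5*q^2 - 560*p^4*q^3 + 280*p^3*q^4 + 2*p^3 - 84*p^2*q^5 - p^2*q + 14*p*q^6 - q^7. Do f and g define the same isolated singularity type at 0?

Yes.

The Hessian of f at 0 has rank 0. Corank 2; j^3 = p^2*q has shape L^2 M (L != M), so D-series; mu = 8 gives D_8. The Hessian of g at 0 has rank 0. Corank 2; j^3 = p^2*(2*p - q) has shape L^2 M (L != M), so D-series; mu = 8 gives D_8. Both have type D_8, hence right-equivalent.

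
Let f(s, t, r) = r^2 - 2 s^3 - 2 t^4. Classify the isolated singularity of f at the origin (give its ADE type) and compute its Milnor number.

Type E6, Milnor number mu = 6.

The Hessian of f at 0 has rank 1. Corank 2; j^3 = -2*s^3 is a perfect cube, so E-series; the 4-jet and mu = 6 give E_6.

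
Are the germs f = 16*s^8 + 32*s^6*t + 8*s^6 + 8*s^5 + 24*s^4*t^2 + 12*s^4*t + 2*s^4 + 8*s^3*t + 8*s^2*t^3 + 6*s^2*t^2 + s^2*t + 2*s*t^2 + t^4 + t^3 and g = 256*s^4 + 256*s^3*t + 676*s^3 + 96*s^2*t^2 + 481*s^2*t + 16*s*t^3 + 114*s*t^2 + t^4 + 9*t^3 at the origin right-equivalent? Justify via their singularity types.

The Hessian of f at 0 is [[0, 0], [0, 0]] with rank 0, so corank 2. A Groebner basis of the Jacobian ideal J(f) in C{s,t} is {s*t^2 - s*t/2 - t^2/2, s*t/2 + t^3 + t^2/2, s^2 - t^2}; counting standard monomials gives mu = 5. Corank 2; j^3 = t*(s + t)^2 has shape L^2 M (L != M), so D-series; mu = 5 gives D_5. The Hessian of g at 0 is [[0, 0], [0, 0]] with rank 0, so corank 2. A Groebner basis of the Jacobian ideal J(g) in C{s,t} is {s*t^2 + 6591*s*t/16 + 1521*t^2/16, -28561*s*t/16 + t^3 - 6591*t^2/16, s^2 + 25*s*t/52 + 3*t^2/52}; counting standard monomials gives mu = 5. Corank 2; j^3 = (4*s + t)*(13*s + 3*t)^2 has shape L^2 M (L != M), so D-series; mu = 5 gives D_5. Both have type D_5, hence right-equivalent.

Yes.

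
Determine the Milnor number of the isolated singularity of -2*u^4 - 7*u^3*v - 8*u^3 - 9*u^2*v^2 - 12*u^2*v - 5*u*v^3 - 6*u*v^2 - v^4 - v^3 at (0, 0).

The Hessian of f at 0 has rank 0. Corank 2; j^3 = -(2*u + v)^3 is a perfect cube, so E-series; the 4-jet and mu = 7 give E_7.

7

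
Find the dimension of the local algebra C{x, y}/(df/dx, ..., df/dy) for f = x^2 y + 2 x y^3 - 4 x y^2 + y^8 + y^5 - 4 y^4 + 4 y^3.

The Hessian of f at 0 has rank 0. Corank 2; j^3 = y*(x - 2*y)^2 has shape L^2 M (L != M), so D-series; mu = 9 gives D_9.

9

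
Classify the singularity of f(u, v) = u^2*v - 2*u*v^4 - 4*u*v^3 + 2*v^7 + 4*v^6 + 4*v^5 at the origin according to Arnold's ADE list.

D8

The Hessian of f at 0 is [[0, 0], [0, 0]] with rank 0, so corank 2. A Groebner basis of the Jacobian ideal J(f) in C{u,v} is {u^2/6 + u*v^3 - 8*u*v^2/3 + 14*u*v/3 - 28*v^3/3, -u*v + v^4 + 2*v^3, u^3 + 4*u^2/3 - 16*u*v^2/3 + 16*u*v/3 - 32*v^3/3, u^2*v + 2*u^2/3 - 20*u*v^2/3 + 32*u*v/3 - 64*v^3/3}; counting standard monomials gives mu = 8. Corank 2; j^3 = u^2*v has shape L^2 M (L != M), so D-series; mu = 8 gives D_8.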